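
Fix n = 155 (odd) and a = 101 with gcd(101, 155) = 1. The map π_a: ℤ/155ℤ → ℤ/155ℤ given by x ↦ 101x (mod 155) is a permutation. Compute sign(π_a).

Trace 66: π^k(66) = [66, 1, 101, 126, 16] for k=0..4.
Decompose π into cycles: lengths [5, 5, 5, 5, 5, 5, 5, 5, 5, 5, 5, 5, 5, 5, 5, 5, 5, 5, 5, 5, 5, 5, 5, 5, 5, 5, 5, 5, 5, 5, 1, 1, 1, 1, 1] (35 cycles, including the fixed point 0).
155 − 35 = 120 transpositions; sign(π) = (−1)^120 = +1.
Zolotarev: (101|155) = +1, matching the cycle-count sign.

+1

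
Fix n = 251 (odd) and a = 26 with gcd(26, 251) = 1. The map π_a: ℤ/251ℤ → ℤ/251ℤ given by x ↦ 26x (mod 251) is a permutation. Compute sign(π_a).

Orbit of 196 under x↦26x: [196, 76, 219, 172, 205, 59, 28]… (length divides ord_251(26)).
Decompose π into cycles: lengths [250, 1] (2 cycles, including the fixed point 0).
Σ(ℓ_i−1) = 251−2 = 249; sign = (−1)^249 = -1.

-1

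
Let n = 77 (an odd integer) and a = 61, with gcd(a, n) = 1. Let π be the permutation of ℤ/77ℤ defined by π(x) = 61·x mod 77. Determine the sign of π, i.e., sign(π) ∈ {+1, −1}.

+1

Orbit of 52 under x↦61x: [52, 15, 68, 67, 6, 58, 73]… (length divides ord_77(61)).
π_61 has 5 disjoint cycles with lengths [30, 30, 10, 6, 1] on {0,…,76}.
sign(π) = (−1)^{n − #cycles} = (−1)^{77−5} = (−1)^72 = +1.
Check: (61/77) = +1 by Zolotarev.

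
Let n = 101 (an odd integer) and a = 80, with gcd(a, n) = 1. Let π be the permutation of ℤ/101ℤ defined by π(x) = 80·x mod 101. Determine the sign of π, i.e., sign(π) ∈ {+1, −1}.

Trace 71: π^k(71) = [71, 24, 1, 80, 37, 31, 56] for k=0..6.
Cycle type of π: 25×4 + 1; total 5 cycles.
Σ(ℓ_i−1) = 101−5 = 96; sign = (−1)^96 = +1.

+1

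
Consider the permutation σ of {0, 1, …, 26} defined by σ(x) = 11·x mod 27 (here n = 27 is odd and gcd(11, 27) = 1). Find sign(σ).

-1

Orbit of 7 under x↦11x: [7, 23, 10, 2, 22, 26, 16]… (length divides ord_27(11)).
π_11 has 4 disjoint cycles with lengths [18, 6, 2, 1] on {0,…,26}.
n − c = 27 − 4 = 23; sign = (−1)^23 = -1.
The Jacobi symbol (11|27) = -1 (Zolotarev) agrees.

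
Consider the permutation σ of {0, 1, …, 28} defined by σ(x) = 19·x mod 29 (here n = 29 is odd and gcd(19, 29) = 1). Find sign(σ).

-1

Trace 18: π^k(18) = [18, 23, 2, 9, 26, 1, 19] for k=0..6.
The orbit structure of x ↦ 19x mod 29: 2 orbits of sizes [28, 1].
Σ(ℓ_i−1) = 29−2 = 27; sign = (−1)^27 = -1.
(19|29)_J = -1 (Zolotarev's lemma cross-check).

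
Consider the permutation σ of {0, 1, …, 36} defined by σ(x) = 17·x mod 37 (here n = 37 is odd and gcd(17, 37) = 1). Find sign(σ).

Trace 20: π^k(20) = [20, 7, 8, 25, 18, 10, 22] for k=0..6.
The orbit structure of x ↦ 17x mod 37: 2 orbits of sizes [36, 1].
37 − 2 = 35 transpositions; sign(π) = (−1)^35 = -1.

-1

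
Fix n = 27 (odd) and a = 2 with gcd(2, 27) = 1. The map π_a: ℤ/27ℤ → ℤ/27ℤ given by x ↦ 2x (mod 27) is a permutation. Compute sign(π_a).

Orbit of 16 under x↦2x: [16, 5, 10, 20, 13, 26, 25]… (length divides ord_27(2)).
Cycle type of π: 18 + 6 + 2 + 1; total 4 cycles.
4 cycles on 27: each ℓ→(−1)^(ℓ−1), product (−1)^23 = -1.

-1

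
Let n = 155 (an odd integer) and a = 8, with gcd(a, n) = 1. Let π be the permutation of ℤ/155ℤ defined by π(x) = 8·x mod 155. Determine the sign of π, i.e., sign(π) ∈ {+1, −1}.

Start at x=126: 126 → 78 → 4 → 32 → 101 → 33 → 109 → … (one orbit).
Cycle type of π: 20×6 + 5×6 + 4 + 1; total 14 cycles.
With 14 cycles on 155 points, sign = (−1)^{155−14} = -1.

-1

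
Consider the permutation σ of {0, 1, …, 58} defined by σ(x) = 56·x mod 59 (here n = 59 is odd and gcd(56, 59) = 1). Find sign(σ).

-1

Orbit of 55 under x↦56x: [55, 12, 23, 49, 30, 28, 34]… (length divides ord_59(56)).
Decompose π into cycles: lengths [58, 1] (2 cycles, including the fixed point 0).
59 − 2 = 57 transpositions; sign(π) = (−1)^57 = -1.
The Jacobi symbol (56|59) = -1 (Zolotarev) agrees.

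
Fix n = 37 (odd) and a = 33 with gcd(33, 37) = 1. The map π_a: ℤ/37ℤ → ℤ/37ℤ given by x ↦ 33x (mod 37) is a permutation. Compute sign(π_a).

Orbit of 34 under x↦33x: [34, 12, 26, 7, 9, 1, 33]… (length divides ord_37(33)).
π_33 has 5 disjoint cycles with lengths [9, 9, 9, 9, 1] on {0,…,36}.
n − c = 37 − 5 = 32; sign = (−1)^32 = +1.
Via Zolotarev, sign(π_{33}) = (33|37) = +1.

+1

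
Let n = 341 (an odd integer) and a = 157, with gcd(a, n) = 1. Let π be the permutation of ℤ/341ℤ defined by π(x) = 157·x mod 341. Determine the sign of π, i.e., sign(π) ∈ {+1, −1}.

Start at x=202: 202 → 1 → 157 → 97 → 225 → 202 (one orbit).
π_157 has 69 disjoint cycles with lengths [5, 5, 5, 5, 5, 5, 5, 5, 5, 5, 5, 5, 5, 5, 5, 5, 5, 5, 5, 5, 5, 5, 5, 5, 5, 5, 5, 5, 5, 5, 5, 5, 5, 5, 5, 5, 5, 5, 5, 5, 5, 5, 5, 5, 5, 5, 5, 5, 5, 5, 5, 5, 5, 5, 5, 5, 5, 5, 5, 5, 5, 5, 5, 5, 5, 5, 5, 5, 1] on {0,…,340}.
Σ(ℓ_i−1) = 341−69 = 272; sign = (−1)^272 = +1.

+1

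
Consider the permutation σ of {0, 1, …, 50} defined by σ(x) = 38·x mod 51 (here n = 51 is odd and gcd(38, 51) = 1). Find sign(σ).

-1

Start at x=47: 47 → 1 → 38 → 16 → 47 (one orbit).
π_38 has 14 disjoint cycles with lengths [4, 4, 4, 4, 4, 4, 4, 4, 4, 4, 4, 4, 2, 1] on {0,…,50}.
51 − 14 = 37 transpositions; sign(π) = (−1)^37 = -1.
The Jacobi symbol (38|51) = -1 (Zolotarev) agrees.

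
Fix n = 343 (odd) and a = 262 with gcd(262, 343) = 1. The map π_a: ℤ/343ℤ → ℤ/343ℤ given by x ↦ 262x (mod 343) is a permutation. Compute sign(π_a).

Start at x=208: 208 → 302 → 234 → 254 → 6 → 200 → 264 → … (one orbit).
The orbit structure of x ↦ 262x mod 343: 4 orbits of sizes [294, 42, 6, 1].
With 4 cycles on 343 points, sign = (−1)^{343−4} = -1.
Check: (262/343) = -1 by Zolotarev.

-1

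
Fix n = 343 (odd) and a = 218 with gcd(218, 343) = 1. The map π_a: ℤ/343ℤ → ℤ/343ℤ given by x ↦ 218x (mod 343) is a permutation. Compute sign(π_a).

Trace 106: π^k(106) = [106, 127, 246, 120, 92, 162, 330] for k=0..6.
19 cycles of lengths [49, 49, 49, 49, 49, 49, 7, 7, 7, 7, 7, 7, 1, 1, 1, 1, 1, 1, 1].
sign(π) = (−1)^{n − #cycles} = (−1)^{343−19} = (−1)^324 = +1.
Zolotarev: (218|343) = +1, matching the cycle-count sign.

+1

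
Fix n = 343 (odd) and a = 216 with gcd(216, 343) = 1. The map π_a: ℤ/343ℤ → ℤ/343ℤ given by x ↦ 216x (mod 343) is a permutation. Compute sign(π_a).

-1

Trace 13: π^k(13) = [13, 64, 104, 169, 146, 323, 139] for k=0..6.
Cycle type of π: 98×3 + 14×3 + 2×3 + 1; total 10 cycles.
sign(π) = (−1)^{n − #cycles} = (−1)^{343−10} = (−1)^333 = -1.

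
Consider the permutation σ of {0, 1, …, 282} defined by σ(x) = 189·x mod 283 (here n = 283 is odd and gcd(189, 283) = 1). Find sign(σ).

-1

Orbit of 188 under x↦189x: [188, 157, 241, 269, 184, 250, 272]… (length divides ord_283(189)).
Cycle lengths of π_189 on ℤ/283ℤ: [282, 1]; 2 cycles in total.
Σ(ℓ_i−1) = 283−2 = 281; sign = (−1)^281 = -1.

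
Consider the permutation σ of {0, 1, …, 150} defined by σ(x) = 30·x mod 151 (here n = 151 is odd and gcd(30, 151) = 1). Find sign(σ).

Orbit of 60 under x↦30x: [60, 139, 93, 72, 46, 21, 26]… (length divides ord_151(30)).
2 cycles of lengths [150, 1].
2 cycles on 151: each ℓ→(−1)^(ℓ−1), product (−1)^149 = -1.
Zolotarev: (30|151) = -1, matching the cycle-count sign.

-1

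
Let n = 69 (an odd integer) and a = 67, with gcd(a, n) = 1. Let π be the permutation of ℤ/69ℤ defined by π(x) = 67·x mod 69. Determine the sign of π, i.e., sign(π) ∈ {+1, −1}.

Trace 34: π^k(34) = [34, 1, 67, 4, 61, 16, 37] for k=0..6.
Decompose π into cycles: lengths [22, 22, 22, 1, 1, 1] (6 cycles, including the fixed point 0).
6 cycles on 69: each ℓ→(−1)^(ℓ−1), product (−1)^63 = -1.

-1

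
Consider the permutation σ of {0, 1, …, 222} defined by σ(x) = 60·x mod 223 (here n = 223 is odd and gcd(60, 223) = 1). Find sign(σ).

+1

Trace 115: π^k(115) = [115, 210, 112, 30, 16, 68, 66] for k=0..6.
The orbit structure of x ↦ 60x mod 223: 7 orbits of sizes [37, 37, 37, 37, 37, 37, 1].
sign(π) = (−1)^{n − #cycles} = (−1)^{223−7} = (−1)^216 = +1.
Via Zolotarev, sign(π_{60}) = (60|223) = +1.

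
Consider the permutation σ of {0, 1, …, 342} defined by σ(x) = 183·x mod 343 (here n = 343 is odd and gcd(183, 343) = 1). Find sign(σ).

Orbit of 169 under x↦183x: [169, 57, 141, 78, 211, 197, 36]… (length divides ord_343(183)).
Decompose π into cycles: lengths [49, 49, 49, 49, 49, 49, 7, 7, 7, 7, 7, 7, 1, 1, 1, 1, 1, 1, 1] (19 cycles, including the fixed point 0).
Σ(ℓ_i−1) = 343−19 = 324; sign = (−1)^324 = +1.

+1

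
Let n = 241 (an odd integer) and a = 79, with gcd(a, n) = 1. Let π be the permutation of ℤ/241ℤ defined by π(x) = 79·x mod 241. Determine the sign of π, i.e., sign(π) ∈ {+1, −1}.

+1

Start at x=91: 91 → 200 → 135 → 61 → 240 → 162 → 25 → … (one orbit).
7 cycles of lengths [40, 40, 40, 40, 40, 40, 1].
Σ(ℓ_i−1) = 241−7 = 234; sign = (−1)^234 = +1.
Check: (79/241) = +1 by Zolotarev.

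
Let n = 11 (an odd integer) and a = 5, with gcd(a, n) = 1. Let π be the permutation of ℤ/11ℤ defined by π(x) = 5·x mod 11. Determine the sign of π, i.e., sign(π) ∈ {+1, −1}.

Trace 9: π^k(9) = [9, 1, 5, 3, 4] for k=0..4.
The orbit structure of x ↦ 5x mod 11: 3 orbits of sizes [5, 5, 1].
sign(π) = (−1)^{n − #cycles} = (−1)^{11−3} = (−1)^8 = +1.

+1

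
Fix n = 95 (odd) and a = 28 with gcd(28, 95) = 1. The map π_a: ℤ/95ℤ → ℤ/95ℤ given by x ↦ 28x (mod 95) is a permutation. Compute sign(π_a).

-1

Orbit of 9 under x↦28x: [9, 62, 26, 63, 54, 87, 61]… (length divides ord_95(28)).
6 cycles of lengths [36, 36, 9, 9, 4, 1].
With 6 cycles on 95 points, sign = (−1)^{95−6} = -1.
Check: (28/95) = -1 by Zolotarev.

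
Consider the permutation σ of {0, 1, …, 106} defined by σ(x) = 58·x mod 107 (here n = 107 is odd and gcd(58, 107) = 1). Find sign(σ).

Start at x=100: 100 → 22 → 99 → 71 → 52 → 20 → 90 → … (one orbit).
Cycle lengths of π_58 on ℤ/107ℤ: [106, 1]; 2 cycles in total.
107 − 2 = 105 transpositions; sign(π) = (−1)^105 = -1.

-1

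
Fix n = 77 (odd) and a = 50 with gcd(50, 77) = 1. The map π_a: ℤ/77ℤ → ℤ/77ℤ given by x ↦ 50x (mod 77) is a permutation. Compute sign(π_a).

Orbit of 71 under x↦50x: [71, 8, 15, 57, 1, 50, 36]… (length divides ord_77(50)).
Cycle type of π: 10×7 + 1×7; total 14 cycles.
14 cycles on 77: each ℓ→(−1)^(ℓ−1), product (−1)^63 = -1.
(50|77)_J = -1 (Zolotarev's lemma cross-check).

-1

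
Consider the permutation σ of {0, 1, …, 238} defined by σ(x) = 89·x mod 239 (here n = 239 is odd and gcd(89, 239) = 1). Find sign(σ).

Start at x=149: 149 → 116 → 47 → 120 → 164 → 17 → 79 → … (one orbit).
π_89 has 2 disjoint cycles with lengths [238, 1] on {0,…,238}.
sign(π) = (−1)^{n − #cycles} = (−1)^{239−2} = (−1)^237 = -1.

-1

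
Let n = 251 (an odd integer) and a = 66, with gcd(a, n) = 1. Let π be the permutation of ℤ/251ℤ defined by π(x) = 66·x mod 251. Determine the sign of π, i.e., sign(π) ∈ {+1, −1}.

Orbit of 106 under x↦66x: [106, 219, 147, 164, 31, 38, 249]… (length divides ord_251(66)).
The orbit structure of x ↦ 66x mod 251: 3 orbits of sizes [125, 125, 1].
With 3 cycles on 251 points, sign = (−1)^{251−3} = +1.
Check: (66/251) = +1 by Zolotarev.

+1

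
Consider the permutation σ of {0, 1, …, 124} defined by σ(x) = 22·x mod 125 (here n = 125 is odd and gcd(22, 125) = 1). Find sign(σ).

Orbit of 27 under x↦22x: [27, 94, 68, 121, 37, 64, 33]… (length divides ord_125(22)).
The orbit structure of x ↦ 22x mod 125: 4 orbits of sizes [100, 20, 4, 1].
4 cycles on 125: each ℓ→(−1)^(ℓ−1), product (−1)^121 = -1.

-1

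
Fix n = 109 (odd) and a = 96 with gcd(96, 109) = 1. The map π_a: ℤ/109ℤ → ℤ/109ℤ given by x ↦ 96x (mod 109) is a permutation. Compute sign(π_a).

-1

Trace 79: π^k(79) = [79, 63, 53, 74, 19, 80, 50] for k=0..6.
Decompose π into cycles: lengths [108, 1] (2 cycles, including the fixed point 0).
n − c = 109 − 2 = 107; sign = (−1)^107 = -1.
(96|109)_J = -1 (Zolotarev's lemma cross-check).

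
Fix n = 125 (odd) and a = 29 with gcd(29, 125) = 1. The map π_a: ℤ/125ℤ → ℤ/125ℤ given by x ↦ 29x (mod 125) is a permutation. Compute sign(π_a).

Start at x=29: 29 → 91 → 14 → 31 → 24 → 71 → 59 → … (one orbit).
Decompose π into cycles: lengths [50, 50, 10, 10, 2, 2, 1] (7 cycles, including the fixed point 0).
125 − 7 = 118 transpositions; sign(π) = (−1)^118 = +1.
The Jacobi symbol (29|125) = +1 (Zolotarev) agrees.

+1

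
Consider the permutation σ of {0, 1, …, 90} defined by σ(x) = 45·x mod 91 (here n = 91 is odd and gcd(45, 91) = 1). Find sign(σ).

Trace 34: π^k(34) = [34, 74, 54, 64, 59, 16, 83] for k=0..6.
Cycle lengths of π_45 on ℤ/91ℤ: [12, 12, 12, 12, 12, 12, 12, 6, 1]; 9 cycles in total.
91 − 9 = 82 transpositions; sign(π) = (−1)^82 = +1.
The Jacobi symbol (45|91) = +1 (Zolotarev) agrees.

+1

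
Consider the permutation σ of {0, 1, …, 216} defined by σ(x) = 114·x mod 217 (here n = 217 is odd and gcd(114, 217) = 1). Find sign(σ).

Start at x=114: 114 → 193 → 85 → 142 → 130 → 64 → 135 → … (one orbit).
Decompose π into cycles: lengths [30, 30, 30, 30, 30, 30, 30, 3, 3, 1] (10 cycles, including the fixed point 0).
sign(π) = (−1)^{n − #cycles} = (−1)^{217−10} = (−1)^207 = -1.

-1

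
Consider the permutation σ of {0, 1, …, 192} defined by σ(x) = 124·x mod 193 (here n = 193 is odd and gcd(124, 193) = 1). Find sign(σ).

Start at x=72: 72 → 50 → 24 → 81 → 8 → 27 → 67 → … (one orbit).
The orbit structure of x ↦ 124x mod 193: 7 orbits of sizes [32, 32, 32, 32, 32, 32, 1].
Σ(ℓ_i−1) = 193−7 = 186; sign = (−1)^186 = +1.
Via Zolotarev, sign(π_{124}) = (124|193) = +1.

+1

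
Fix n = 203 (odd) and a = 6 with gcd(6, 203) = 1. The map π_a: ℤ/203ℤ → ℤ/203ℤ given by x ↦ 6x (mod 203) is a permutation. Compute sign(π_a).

Trace 169: π^k(169) = [169, 202, 197, 167, 190, 125, 141] for k=0..6.
π_6 has 18 disjoint cycles with lengths [14, 14, 14, 14, 14, 14, 14, 14, 14, 14, 14, 14, 14, 14, 2, 2, 2, 1] on {0,…,202}.
203 − 18 = 185 transpositions; sign(π) = (−1)^185 = -1.

-1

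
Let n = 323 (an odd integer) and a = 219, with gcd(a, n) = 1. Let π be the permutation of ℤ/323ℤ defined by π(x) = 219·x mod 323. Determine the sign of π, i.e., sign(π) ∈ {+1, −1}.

Start at x=30: 30 → 110 → 188 → 151 → 123 → 128 → 254 → … (one orbit).
Cycle type of π: 72×4 + 18 + 8×2 + 1; total 8 cycles.
n − c = 323 − 8 = 315; sign = (−1)^315 = -1.
Check: (219/323) = -1 by Zolotarev.

-1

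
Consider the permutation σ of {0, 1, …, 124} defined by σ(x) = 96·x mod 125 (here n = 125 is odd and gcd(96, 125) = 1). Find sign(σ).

+1

Trace 121: π^k(121) = [121, 116, 11, 56, 1, 96, 91] for k=0..6.
Cycle lengths of π_96 on ℤ/125ℤ: [25, 25, 25, 25, 5, 5, 5, 5, 1, 1, 1, 1, 1]; 13 cycles in total.
sign(π) = (−1)^{n − #cycles} = (−1)^{125−13} = (−1)^112 = +1.
Via Zolotarev, sign(π_{96}) = (96|125) = +1.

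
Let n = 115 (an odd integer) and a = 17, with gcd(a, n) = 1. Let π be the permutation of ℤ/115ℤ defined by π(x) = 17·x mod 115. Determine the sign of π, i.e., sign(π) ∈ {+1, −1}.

Orbit of 29 under x↦17x: [29, 33, 101, 107, 94, 103, 26]… (length divides ord_115(17)).
The orbit structure of x ↦ 17x mod 115: 5 orbits of sizes [44, 44, 22, 4, 1].
5 cycles on 115: each ℓ→(−1)^(ℓ−1), product (−1)^110 = +1.
Via Zolotarev, sign(π_{17}) = (17|115) = +1.

+1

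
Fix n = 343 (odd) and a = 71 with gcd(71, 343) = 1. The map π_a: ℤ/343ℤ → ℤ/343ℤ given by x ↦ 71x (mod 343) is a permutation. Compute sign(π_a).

+1

Trace 288: π^k(288) = [288, 211, 232, 8, 225, 197, 267] for k=0..6.
Cycle lengths of π_71 on ℤ/343ℤ: [49, 49, 49, 49, 49, 49, 7, 7, 7, 7, 7, 7, 1, 1, 1, 1, 1, 1, 1]; 19 cycles in total.
Σ(ℓ_i−1) = 343−19 = 324; sign = (−1)^324 = +1.
Check: (71/343) = +1 by Zolotarev.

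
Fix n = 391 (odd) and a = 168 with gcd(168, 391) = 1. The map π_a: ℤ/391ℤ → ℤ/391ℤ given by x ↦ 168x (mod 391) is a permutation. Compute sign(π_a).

Orbit of 302 under x↦168x: [302, 297, 239, 270, 4, 281, 288]… (length divides ord_391(168)).
Cycle type of π: 88×4 + 22 + 8×2 + 1; total 8 cycles.
With 8 cycles on 391 points, sign = (−1)^{391−8} = -1.

-1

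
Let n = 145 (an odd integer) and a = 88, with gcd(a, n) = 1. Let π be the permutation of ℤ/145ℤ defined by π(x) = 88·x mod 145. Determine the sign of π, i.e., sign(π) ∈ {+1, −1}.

Start at x=117: 117 → 1 → 88 → 59 → 117 (one orbit).
Cycle type of π: 4×29 + 1×29; total 58 cycles.
sign(π) = (−1)^{n − #cycles} = (−1)^{145−58} = (−1)^87 = -1.
Via Zolotarev, sign(π_{88}) = (88|145) = -1.

-1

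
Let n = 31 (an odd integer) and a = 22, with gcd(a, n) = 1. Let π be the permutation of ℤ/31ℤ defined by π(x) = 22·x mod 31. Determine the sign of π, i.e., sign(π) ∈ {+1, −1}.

-1

Start at x=24: 24 → 1 → 22 → 19 → 15 → 20 → 6 → … (one orbit).
Decompose π into cycles: lengths [30, 1] (2 cycles, including the fixed point 0).
With 2 cycles on 31 points, sign = (−1)^{31−2} = -1.
Via Zolotarev, sign(π_{22}) = (22|31) = -1.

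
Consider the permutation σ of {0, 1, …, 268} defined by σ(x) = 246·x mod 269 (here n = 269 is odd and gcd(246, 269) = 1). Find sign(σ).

Trace 61: π^k(61) = [61, 211, 258, 253, 99, 144, 185] for k=0..6.
Cycle lengths of π_246 on ℤ/269ℤ: [134, 134, 1]; 3 cycles in total.
3 cycles on 269: each ℓ→(−1)^(ℓ−1), product (−1)^266 = +1.
(246|269)_J = +1 (Zolotarev's lemma cross-check).

+1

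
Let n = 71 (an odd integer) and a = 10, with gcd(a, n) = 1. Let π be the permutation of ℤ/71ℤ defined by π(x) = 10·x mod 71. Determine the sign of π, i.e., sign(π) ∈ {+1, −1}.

+1

Orbit of 50 under x↦10x: [50, 3, 30, 16, 18, 38, 25]… (length divides ord_71(10)).
3 cycles of lengths [35, 35, 1].
71 − 3 = 68 transpositions; sign(π) = (−1)^68 = +1.
Check: (10/71) = +1 by Zolotarev.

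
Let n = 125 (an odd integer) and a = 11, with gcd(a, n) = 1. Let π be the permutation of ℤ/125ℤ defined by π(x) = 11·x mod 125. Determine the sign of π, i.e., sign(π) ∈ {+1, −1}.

+1

Orbit of 21 under x↦11x: [21, 106, 41, 76, 86, 71, 31]… (length divides ord_125(11)).
The orbit structure of x ↦ 11x mod 125: 13 orbits of sizes [25, 25, 25, 25, 5, 5, 5, 5, 1, 1, 1, 1, 1].
With 13 cycles on 125 points, sign = (−1)^{125−13} = +1.
Via Zolotarev, sign(π_{11}) = (11|125) = +1.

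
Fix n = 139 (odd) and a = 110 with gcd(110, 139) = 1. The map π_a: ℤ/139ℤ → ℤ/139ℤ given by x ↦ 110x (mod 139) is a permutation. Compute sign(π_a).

-1

Orbit of 2 under x↦110x: [2, 81, 14, 11, 98, 77, 130]… (length divides ord_139(110)).
Cycle type of π: 138 + 1; total 2 cycles.
n − c = 139 − 2 = 137; sign = (−1)^137 = -1.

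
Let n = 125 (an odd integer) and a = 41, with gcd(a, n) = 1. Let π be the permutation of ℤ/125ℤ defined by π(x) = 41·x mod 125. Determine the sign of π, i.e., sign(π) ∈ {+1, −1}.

Start at x=66: 66 → 81 → 71 → 36 → 101 → 16 → 31 → … (one orbit).
The orbit structure of x ↦ 41x mod 125: 13 orbits of sizes [25, 25, 25, 25, 5, 5, 5, 5, 1, 1, 1, 1, 1].
125 − 13 = 112 transpositions; sign(π) = (−1)^112 = +1.
Check: (41/125) = +1 by Zolotarev.

+1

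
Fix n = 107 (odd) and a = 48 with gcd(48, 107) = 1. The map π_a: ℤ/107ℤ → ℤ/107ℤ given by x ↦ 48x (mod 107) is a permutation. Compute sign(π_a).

+1

Start at x=42: 42 → 90 → 40 → 101 → 33 → 86 → 62 → … (one orbit).
The orbit structure of x ↦ 48x mod 107: 3 orbits of sizes [53, 53, 1].
sign(π) = (−1)^{n − #cycles} = (−1)^{107−3} = (−1)^104 = +1.
Zolotarev: (48|107) = +1, matching the cycle-count sign.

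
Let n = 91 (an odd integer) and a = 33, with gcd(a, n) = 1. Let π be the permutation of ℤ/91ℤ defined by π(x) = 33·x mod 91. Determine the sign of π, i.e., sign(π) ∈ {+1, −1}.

+1

Orbit of 80 under x↦33x: [80, 1, 33, 88, 83, 9, 24]… (length divides ord_91(33)).
Cycle lengths of π_33 on ℤ/91ℤ: [12, 12, 12, 12, 12, 12, 12, 6, 1]; 9 cycles in total.
91 − 9 = 82 transpositions; sign(π) = (−1)^82 = +1.
(33|91)_J = +1 (Zolotarev's lemma cross-check).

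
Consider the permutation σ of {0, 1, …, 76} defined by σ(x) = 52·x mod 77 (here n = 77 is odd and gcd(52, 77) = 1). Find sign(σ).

+1

Start at x=6: 6 → 4 → 54 → 36 → 24 → 16 → 62 → … (one orbit).
π_52 has 5 disjoint cycles with lengths [30, 30, 10, 6, 1] on {0,…,76}.
sign(π) = (−1)^{n − #cycles} = (−1)^{77−5} = (−1)^72 = +1.
The Jacobi symbol (52|77) = +1 (Zolotarev) agrees.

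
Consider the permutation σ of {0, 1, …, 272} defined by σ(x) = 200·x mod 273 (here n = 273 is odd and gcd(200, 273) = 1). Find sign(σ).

Orbit of 44 under x↦200x: [44, 64, 242, 79, 239, 25, 86]… (length divides ord_273(200)).
Cycle lengths of π_200 on ℤ/273ℤ: [12, 12, 12, 12, 12, 12, 12, 12, 12, 12, 12, 12, 12, 12, 12, 12, 12, 12, 6, 6, 4, 4, 4, 4, 4, 4, 4, 4, 4, 3, 3, 2, 1]; 33 cycles in total.
Σ(ℓ_i−1) = 273−33 = 240; sign = (−1)^240 = +1.
Check: (200/273) = +1 by Zolotarev.

+1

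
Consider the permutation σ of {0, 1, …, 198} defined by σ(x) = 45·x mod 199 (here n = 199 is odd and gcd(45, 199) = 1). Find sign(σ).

Orbit of 177 under x↦45x: [177, 5, 26, 175, 114, 155, 10]… (length divides ord_199(45)).
Cycle lengths of π_45 on ℤ/199ℤ: [99, 99, 1]; 3 cycles in total.
Σ(ℓ_i−1) = 199−3 = 196; sign = (−1)^196 = +1.
Check: (45/199) = +1 by Zolotarev.

+1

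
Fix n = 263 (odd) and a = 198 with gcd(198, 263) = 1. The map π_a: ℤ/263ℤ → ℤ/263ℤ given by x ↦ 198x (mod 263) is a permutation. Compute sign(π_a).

Orbit of 13 under x↦198x: [13, 207, 221, 100, 75, 122, 223]… (length divides ord_263(198)).
3 cycles of lengths [131, 131, 1].
sign(π) = (−1)^{n − #cycles} = (−1)^{263−3} = (−1)^260 = +1.
Check: (198/263) = +1 by Zolotarev.

+1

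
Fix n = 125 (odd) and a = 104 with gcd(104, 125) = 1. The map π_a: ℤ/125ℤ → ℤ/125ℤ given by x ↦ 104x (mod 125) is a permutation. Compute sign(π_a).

Trace 54: π^k(54) = [54, 116, 64, 31, 99, 46, 34] for k=0..6.
7 cycles of lengths [50, 50, 10, 10, 2, 2, 1].
With 7 cycles on 125 points, sign = (−1)^{125−7} = +1.
Zolotarev: (104|125) = +1, matching the cycle-count sign.

+1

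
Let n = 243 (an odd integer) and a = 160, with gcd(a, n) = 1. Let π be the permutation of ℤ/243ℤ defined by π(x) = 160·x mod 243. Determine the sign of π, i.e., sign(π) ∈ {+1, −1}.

Trace 112: π^k(112) = [112, 181, 43, 76, 10, 142, 121] for k=0..6.
Cycle type of π: 81×2 + 27×2 + 9×2 + 3×2 + 1×3; total 11 cycles.
Σ(ℓ_i−1) = 243−11 = 232; sign = (−1)^232 = +1.
(160|243)_J = +1 (Zolotarev's lemma cross-check).

+1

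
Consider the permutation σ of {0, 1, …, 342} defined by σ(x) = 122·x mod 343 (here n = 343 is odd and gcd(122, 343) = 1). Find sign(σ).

-1

Orbit of 172 under x↦122x: [172, 61, 239, 3, 23, 62, 18]… (length divides ord_343(122)).
Cycle lengths of π_122 on ℤ/343ℤ: [294, 42, 6, 1]; 4 cycles in total.
4 cycles on 343: each ℓ→(−1)^(ℓ−1), product (−1)^339 = -1.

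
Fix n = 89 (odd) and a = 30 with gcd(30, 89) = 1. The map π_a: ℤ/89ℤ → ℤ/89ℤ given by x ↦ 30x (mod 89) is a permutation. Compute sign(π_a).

-1

Orbit of 73 under x↦30x: [73, 54, 18, 6, 2, 60, 20]… (length divides ord_89(30)).
Cycle lengths of π_30 on ℤ/89ℤ: [88, 1]; 2 cycles in total.
Σ(ℓ_i−1) = 89−2 = 87; sign = (−1)^87 = -1.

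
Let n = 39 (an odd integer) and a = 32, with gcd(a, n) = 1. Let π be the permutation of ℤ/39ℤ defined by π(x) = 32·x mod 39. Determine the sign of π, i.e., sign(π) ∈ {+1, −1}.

Start at x=20: 20 → 16 → 5 → 4 → 11 → 1 → 32 → … (one orbit).
π_32 has 5 disjoint cycles with lengths [12, 12, 12, 2, 1] on {0,…,38}.
With 5 cycles on 39 points, sign = (−1)^{39−5} = +1.
Zolotarev: (32|39) = +1, matching the cycle-count sign.

+1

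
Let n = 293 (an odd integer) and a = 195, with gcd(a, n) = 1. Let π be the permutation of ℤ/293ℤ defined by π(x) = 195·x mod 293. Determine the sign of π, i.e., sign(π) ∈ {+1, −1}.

-1

Start at x=191: 191 → 34 → 184 → 134 → 53 → 80 → 71 → … (one orbit).
Cycle type of π: 292 + 1; total 2 cycles.
n − c = 293 − 2 = 291; sign = (−1)^291 = -1.
The Jacobi symbol (195|293) = -1 (Zolotarev) agrees.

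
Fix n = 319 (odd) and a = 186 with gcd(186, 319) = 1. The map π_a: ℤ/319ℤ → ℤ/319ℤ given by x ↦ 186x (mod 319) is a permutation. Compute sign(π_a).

Start at x=186: 186 → 144 → 307 → 1 → 186 (one orbit).
Cycle type of π: 4×77 + 2×5 + 1; total 83 cycles.
sign(π) = (−1)^{n − #cycles} = (−1)^{319−83} = (−1)^236 = +1.
Check: (186/319) = +1 by Zolotarev.

+1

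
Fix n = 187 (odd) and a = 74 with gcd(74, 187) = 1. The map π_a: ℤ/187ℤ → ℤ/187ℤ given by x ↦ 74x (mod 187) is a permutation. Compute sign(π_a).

+1

Start at x=182: 182 → 4 → 109 → 25 → 167 → 16 → 62 → … (one orbit).
Decompose π into cycles: lengths [80, 80, 16, 10, 1] (5 cycles, including the fixed point 0).
With 5 cycles on 187 points, sign = (−1)^{187−5} = +1.
Zolotarev: (74|187) = +1, matching the cycle-count sign.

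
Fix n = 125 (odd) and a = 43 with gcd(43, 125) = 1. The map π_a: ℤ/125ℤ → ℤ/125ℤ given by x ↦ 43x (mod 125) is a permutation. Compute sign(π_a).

Trace 49: π^k(49) = [49, 107, 101, 93, 124, 82, 26] for k=0..6.
Cycle lengths of π_43 on ℤ/125ℤ: [20, 20, 20, 20, 20, 4, 4, 4, 4, 4, 4, 1]; 12 cycles in total.
125 − 12 = 113 transpositions; sign(π) = (−1)^113 = -1.

-1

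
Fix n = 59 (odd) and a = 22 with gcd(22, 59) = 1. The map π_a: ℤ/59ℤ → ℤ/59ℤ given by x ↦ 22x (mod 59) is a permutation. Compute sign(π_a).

+1

Orbit of 46 under x↦22x: [46, 9, 21, 49, 16, 57, 15]… (length divides ord_59(22)).
3 cycles of lengths [29, 29, 1].
With 3 cycles on 59 points, sign = (−1)^{59−3} = +1.
Via Zolotarev, sign(π_{22}) = (22|59) = +1.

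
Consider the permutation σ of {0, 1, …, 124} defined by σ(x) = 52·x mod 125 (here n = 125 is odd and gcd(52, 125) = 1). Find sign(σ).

Orbit of 16 under x↦52x: [16, 82, 14, 103, 106, 12, 124]… (length divides ord_125(52)).
Decompose π into cycles: lengths [100, 20, 4, 1] (4 cycles, including the fixed point 0).
Σ(ℓ_i−1) = 125−4 = 121; sign = (−1)^121 = -1.
The Jacobi symbol (52|125) = -1 (Zolotarev) agrees.

-1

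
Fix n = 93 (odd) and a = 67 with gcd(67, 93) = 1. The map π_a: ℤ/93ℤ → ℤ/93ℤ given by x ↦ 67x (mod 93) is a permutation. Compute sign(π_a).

Orbit of 67 under x↦67x: [67, 25, 1]… (length divides ord_93(67)).
Cycle lengths of π_67 on ℤ/93ℤ: [3, 3, 3, 3, 3, 3, 3, 3, 3, 3, 3, 3, 3, 3, 3, 3, 3, 3, 3, 3, 3, 3, 3, 3, 3, 3, 3, 3, 3, 3, 1, 1, 1]; 33 cycles in total.
sign(π) = (−1)^{n − #cycles} = (−1)^{93−33} = (−1)^60 = +1.
Via Zolotarev, sign(π_{67}) = (67|93) = +1.

+1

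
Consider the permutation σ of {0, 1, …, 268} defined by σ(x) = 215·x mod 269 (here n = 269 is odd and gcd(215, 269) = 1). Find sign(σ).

Orbit of 199 under x↦215x: [199, 14, 51, 205, 228, 62, 149]… (length divides ord_269(215)).
3 cycles of lengths [134, 134, 1].
n − c = 269 − 3 = 266; sign = (−1)^266 = +1.

+1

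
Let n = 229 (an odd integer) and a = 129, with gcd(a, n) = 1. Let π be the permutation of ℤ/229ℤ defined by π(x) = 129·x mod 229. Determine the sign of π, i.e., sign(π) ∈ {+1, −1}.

+1

Trace 37: π^k(37) = [37, 193, 165, 217, 55, 225, 171] for k=0..6.
Cycle lengths of π_129 on ℤ/229ℤ: [57, 57, 57, 57, 1]; 5 cycles in total.
sign(π) = (−1)^{n − #cycles} = (−1)^{229−5} = (−1)^224 = +1.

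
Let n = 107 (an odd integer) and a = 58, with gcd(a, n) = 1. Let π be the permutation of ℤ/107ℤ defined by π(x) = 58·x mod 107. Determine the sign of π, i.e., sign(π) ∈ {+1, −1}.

-1

Orbit of 1 under x↦58x: [1, 58, 47, 51, 69, 43, 33]… (length divides ord_107(58)).
Decompose π into cycles: lengths [106, 1] (2 cycles, including the fixed point 0).
With 2 cycles on 107 points, sign = (−1)^{107−2} = -1.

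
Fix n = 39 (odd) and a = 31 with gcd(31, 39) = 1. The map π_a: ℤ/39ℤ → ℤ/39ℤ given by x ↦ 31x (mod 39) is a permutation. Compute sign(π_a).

Trace 34: π^k(34) = [34, 1, 31, 25] for k=0..3.
Decompose π into cycles: lengths [4, 4, 4, 4, 4, 4, 4, 4, 4, 1, 1, 1] (12 cycles, including the fixed point 0).
With 12 cycles on 39 points, sign = (−1)^{39−12} = -1.

-1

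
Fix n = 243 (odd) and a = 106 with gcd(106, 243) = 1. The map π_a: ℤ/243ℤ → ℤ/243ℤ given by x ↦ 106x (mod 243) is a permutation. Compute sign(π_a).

Orbit of 124 under x↦106x: [124, 22, 145, 61, 148, 136, 79]… (length divides ord_243(106)).
Decompose π into cycles: lengths [81, 81, 27, 27, 9, 9, 3, 3, 1, 1, 1] (11 cycles, including the fixed point 0).
With 11 cycles on 243 points, sign = (−1)^{243−11} = +1.

+1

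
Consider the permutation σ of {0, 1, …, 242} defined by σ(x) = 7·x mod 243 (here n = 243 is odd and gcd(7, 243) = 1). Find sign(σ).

Orbit of 136 under x↦7x: [136, 223, 103, 235, 187, 94, 172]… (length divides ord_243(7)).
π_7 has 11 disjoint cycles with lengths [81, 81, 27, 27, 9, 9, 3, 3, 1, 1, 1] on {0,…,242}.
sign(π) = (−1)^{n − #cycles} = (−1)^{243−11} = (−1)^232 = +1.
Check: (7/243) = +1 by Zolotarev.

+1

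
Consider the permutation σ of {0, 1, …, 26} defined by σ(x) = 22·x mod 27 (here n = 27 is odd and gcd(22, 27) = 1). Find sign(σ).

Orbit of 10 under x↦22x: [10, 4, 7, 19, 13, 16, 1]… (length divides ord_27(22)).
The orbit structure of x ↦ 22x mod 27: 7 orbits of sizes [9, 9, 3, 3, 1, 1, 1].
7 cycles on 27: each ℓ→(−1)^(ℓ−1), product (−1)^20 = +1.

+1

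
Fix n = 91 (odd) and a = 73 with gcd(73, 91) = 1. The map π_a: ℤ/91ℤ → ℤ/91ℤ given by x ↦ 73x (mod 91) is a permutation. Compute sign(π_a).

+1

Trace 64: π^k(64) = [64, 31, 79, 34, 25, 5, 1] for k=0..6.
Cycle type of π: 12×6 + 6 + 4×3 + 1; total 11 cycles.
n − c = 91 − 11 = 80; sign = (−1)^80 = +1.
Via Zolotarev, sign(π_{73}) = (73|91) = +1.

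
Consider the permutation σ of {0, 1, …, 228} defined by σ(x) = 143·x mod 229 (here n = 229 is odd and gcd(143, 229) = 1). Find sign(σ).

Orbit of 172 under x↦143x: [172, 93, 17, 141, 11, 199, 61]… (length divides ord_229(143)).
Decompose π into cycles: lengths [76, 76, 76, 1] (4 cycles, including the fixed point 0).
sign(π) = (−1)^{n − #cycles} = (−1)^{229−4} = (−1)^225 = -1.
(143|229)_J = -1 (Zolotarev's lemma cross-check).

-1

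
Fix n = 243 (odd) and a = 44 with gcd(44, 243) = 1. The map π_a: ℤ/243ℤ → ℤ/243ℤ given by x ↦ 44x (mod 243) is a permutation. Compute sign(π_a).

Orbit of 179 under x↦44x: [179, 100, 26, 172, 35, 82, 206]… (length divides ord_243(44)).
Cycle type of π: 54×3 + 18×3 + 6×3 + 2×4 + 1; total 14 cycles.
14 cycles on 243: each ℓ→(−1)^(ℓ−1), product (−1)^229 = -1.
(44|243)_J = -1 (Zolotarev's lemma cross-check).

-1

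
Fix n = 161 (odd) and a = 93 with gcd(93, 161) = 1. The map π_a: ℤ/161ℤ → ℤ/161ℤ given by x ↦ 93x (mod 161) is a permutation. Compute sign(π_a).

+1

Trace 1: π^k(1) = [1, 93, 116] for k=0..2.
Cycle lengths of π_93 on ℤ/161ℤ: [3, 3, 3, 3, 3, 3, 3, 3, 3, 3, 3, 3, 3, 3, 3, 3, 3, 3, 3, 3, 3, 3, 3, 3, 3, 3, 3, 3, 3, 3, 3, 3, 3, 3, 3, 3, 3, 3, 3, 3, 3, 3, 3, 3, 3, 3, 1, 1, 1, 1, 1, 1, 1, 1, 1, 1, 1, 1, 1, 1, 1, 1, 1, 1, 1, 1, 1, 1, 1]; 69 cycles in total.
Σ(ℓ_i−1) = 161−69 = 92; sign = (−1)^92 = +1.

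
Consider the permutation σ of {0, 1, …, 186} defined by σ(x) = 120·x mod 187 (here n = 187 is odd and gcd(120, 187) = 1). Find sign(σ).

Trace 120: π^k(120) = [120, 1] for k=0..1.
Cycle type of π: 2×85 + 1×17; total 102 cycles.
n − c = 187 − 102 = 85; sign = (−1)^85 = -1.

-1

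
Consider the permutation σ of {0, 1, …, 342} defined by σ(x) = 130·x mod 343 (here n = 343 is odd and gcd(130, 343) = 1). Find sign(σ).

+1

Start at x=191: 191 → 134 → 270 → 114 → 71 → 312 → 86 → … (one orbit).
The orbit structure of x ↦ 130x mod 343: 7 orbits of sizes [147, 147, 21, 21, 3, 3, 1].
With 7 cycles on 343 points, sign = (−1)^{343−7} = +1.
Zolotarev: (130|343) = +1, matching the cycle-count sign.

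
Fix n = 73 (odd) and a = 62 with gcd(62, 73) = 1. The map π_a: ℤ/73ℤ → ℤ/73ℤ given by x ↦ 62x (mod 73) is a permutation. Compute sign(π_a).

-1

Start at x=31: 31 → 24 → 28 → 57 → 30 → 35 → 53 → … (one orbit).
The orbit structure of x ↦ 62x mod 73: 2 orbits of sizes [72, 1].
sign(π) = (−1)^{n − #cycles} = (−1)^{73−2} = (−1)^71 = -1.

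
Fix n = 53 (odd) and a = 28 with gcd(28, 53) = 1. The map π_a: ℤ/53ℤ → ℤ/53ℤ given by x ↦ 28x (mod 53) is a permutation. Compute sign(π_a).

+1

Orbit of 10 under x↦28x: [10, 15, 49, 47, 44, 13, 46]… (length divides ord_53(28)).
π_28 has 5 disjoint cycles with lengths [13, 13, 13, 13, 1] on {0,…,52}.
53 − 5 = 48 transpositions; sign(π) = (−1)^48 = +1.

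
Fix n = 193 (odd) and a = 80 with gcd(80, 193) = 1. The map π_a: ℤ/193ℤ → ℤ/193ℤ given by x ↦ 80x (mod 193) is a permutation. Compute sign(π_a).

Trace 140: π^k(140) = [140, 6, 94, 186, 19, 169, 10] for k=0..6.
Cycle type of π: 192 + 1; total 2 cycles.
193 − 2 = 191 transpositions; sign(π) = (−1)^191 = -1.

-1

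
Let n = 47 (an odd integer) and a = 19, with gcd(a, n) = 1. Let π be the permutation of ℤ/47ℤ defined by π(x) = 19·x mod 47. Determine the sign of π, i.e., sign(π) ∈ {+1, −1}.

-1

Start at x=15: 15 → 3 → 10 → 2 → 38 → 17 → 41 → … (one orbit).
The orbit structure of x ↦ 19x mod 47: 2 orbits of sizes [46, 1].
With 2 cycles on 47 points, sign = (−1)^{47−2} = -1.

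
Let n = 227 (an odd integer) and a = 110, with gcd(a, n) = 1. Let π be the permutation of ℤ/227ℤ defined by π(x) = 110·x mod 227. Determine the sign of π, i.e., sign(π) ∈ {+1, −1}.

Trace 73: π^k(73) = [73, 85, 43, 190, 16, 171, 196] for k=0..6.
3 cycles of lengths [113, 113, 1].
227 − 3 = 224 transpositions; sign(π) = (−1)^224 = +1.
Via Zolotarev, sign(π_{110}) = (110|227) = +1.

+1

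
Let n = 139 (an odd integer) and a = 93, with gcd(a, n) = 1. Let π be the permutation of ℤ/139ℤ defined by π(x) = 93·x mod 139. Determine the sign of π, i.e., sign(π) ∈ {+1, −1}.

-1

Trace 33: π^k(33) = [33, 11, 50, 63, 21, 7, 95] for k=0..6.
2 cycles of lengths [138, 1].
2 cycles on 139: each ℓ→(−1)^(ℓ−1), product (−1)^137 = -1.
The Jacobi symbol (93|139) = -1 (Zolotarev) agrees.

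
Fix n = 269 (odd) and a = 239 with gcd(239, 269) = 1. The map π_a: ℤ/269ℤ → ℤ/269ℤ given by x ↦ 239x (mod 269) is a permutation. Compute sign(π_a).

Trace 24: π^k(24) = [24, 87, 80, 21, 177, 70, 52] for k=0..6.
Cycle type of π: 67×4 + 1; total 5 cycles.
With 5 cycles on 269 points, sign = (−1)^{269−5} = +1.
Zolotarev: (239|269) = +1, matching the cycle-count sign.

+1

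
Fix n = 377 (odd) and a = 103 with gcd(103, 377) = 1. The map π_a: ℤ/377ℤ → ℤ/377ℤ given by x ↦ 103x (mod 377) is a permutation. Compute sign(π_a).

+1

Trace 313: π^k(313) = [313, 194, 1, 103, 53, 181, 170] for k=0..6.
Cycle lengths of π_103 on ℤ/377ℤ: [14, 14, 14, 14, 14, 14, 14, 14, 14, 14, 14, 14, 14, 14, 14, 14, 14, 14, 14, 14, 14, 14, 14, 14, 7, 7, 7, 7, 2, 2, 2, 2, 2, 2, 1]; 35 cycles in total.
n − c = 377 − 35 = 342; sign = (−1)^342 = +1.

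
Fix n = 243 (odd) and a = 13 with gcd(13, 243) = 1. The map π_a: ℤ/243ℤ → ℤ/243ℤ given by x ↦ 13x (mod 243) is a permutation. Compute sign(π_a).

+1

Orbit of 178 under x↦13x: [178, 127, 193, 79, 55, 229, 61]… (length divides ord_243(13)).
π_13 has 11 disjoint cycles with lengths [81, 81, 27, 27, 9, 9, 3, 3, 1, 1, 1] on {0,…,242}.
11 cycles on 243: each ℓ→(−1)^(ℓ−1), product (−1)^232 = +1.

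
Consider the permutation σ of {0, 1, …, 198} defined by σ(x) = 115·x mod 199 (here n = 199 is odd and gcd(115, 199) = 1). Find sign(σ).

Trace 63: π^k(63) = [63, 81, 161, 8, 124, 131, 140] for k=0..6.
π_115 has 3 disjoint cycles with lengths [99, 99, 1] on {0,…,198}.
199 − 3 = 196 transpositions; sign(π) = (−1)^196 = +1.
Via Zolotarev, sign(π_{115}) = (115|199) = +1.

+1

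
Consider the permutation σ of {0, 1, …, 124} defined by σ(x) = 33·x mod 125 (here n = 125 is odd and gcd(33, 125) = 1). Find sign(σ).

Start at x=98: 98 → 109 → 97 → 76 → 8 → 14 → 87 → … (one orbit).
π_33 has 4 disjoint cycles with lengths [100, 20, 4, 1] on {0,…,124}.
4 cycles on 125: each ℓ→(−1)^(ℓ−1), product (−1)^121 = -1.
The Jacobi symbol (33|125) = -1 (Zolotarev) agrees.

-1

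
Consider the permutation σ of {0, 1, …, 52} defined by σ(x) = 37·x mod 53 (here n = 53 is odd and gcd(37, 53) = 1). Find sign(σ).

Orbit of 11 under x↦37x: [11, 36, 7, 47, 43, 1, 37]… (length divides ord_53(37)).
3 cycles of lengths [26, 26, 1].
3 cycles on 53: each ℓ→(−1)^(ℓ−1), product (−1)^50 = +1.

+1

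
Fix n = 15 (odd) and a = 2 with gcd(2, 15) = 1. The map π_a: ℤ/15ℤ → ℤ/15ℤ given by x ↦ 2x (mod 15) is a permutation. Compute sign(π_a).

+1

Orbit of 8 under x↦2x: [8, 1, 2, 4]… (length divides ord_15(2)).
π_2 has 5 disjoint cycles with lengths [4, 4, 4, 2, 1] on {0,…,14}.
5 cycles on 15: each ℓ→(−1)^(ℓ−1), product (−1)^10 = +1.
The Jacobi symbol (2|15) = +1 (Zolotarev) agrees.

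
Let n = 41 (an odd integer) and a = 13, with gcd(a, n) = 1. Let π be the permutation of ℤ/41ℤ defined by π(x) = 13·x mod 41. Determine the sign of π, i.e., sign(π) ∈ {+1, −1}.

-1

Trace 4: π^k(4) = [4, 11, 20, 14, 18, 29, 8] for k=0..6.
Cycle lengths of π_13 on ℤ/41ℤ: [40, 1]; 2 cycles in total.
41 − 2 = 39 transpositions; sign(π) = (−1)^39 = -1.
Check: (13/41) = -1 by Zolotarev.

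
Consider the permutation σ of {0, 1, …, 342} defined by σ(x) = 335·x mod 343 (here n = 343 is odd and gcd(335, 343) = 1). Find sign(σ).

Orbit of 323 under x↦335x: [323, 160, 92, 293, 57, 230, 218]… (length divides ord_343(335)).
10 cycles of lengths [98, 98, 98, 14, 14, 14, 2, 2, 2, 1].
sign(π) = (−1)^{n − #cycles} = (−1)^{343−10} = (−1)^333 = -1.

-1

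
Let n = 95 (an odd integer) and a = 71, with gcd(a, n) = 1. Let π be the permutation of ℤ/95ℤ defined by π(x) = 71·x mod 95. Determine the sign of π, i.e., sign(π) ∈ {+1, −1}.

-1

Orbit of 21 under x↦71x: [21, 66, 31, 16, 91, 1, 71]… (length divides ord_95(71)).
10 cycles of lengths [18, 18, 18, 18, 18, 1, 1, 1, 1, 1].
With 10 cycles on 95 points, sign = (−1)^{95−10} = -1.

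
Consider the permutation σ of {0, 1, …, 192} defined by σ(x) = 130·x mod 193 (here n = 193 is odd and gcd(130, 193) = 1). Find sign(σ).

Start at x=49: 49 → 1 → 130 → 109 → 81 → 108 → 144 → … (one orbit).
Cycle type of π: 12×16 + 1; total 17 cycles.
193 − 17 = 176 transpositions; sign(π) = (−1)^176 = +1.

+1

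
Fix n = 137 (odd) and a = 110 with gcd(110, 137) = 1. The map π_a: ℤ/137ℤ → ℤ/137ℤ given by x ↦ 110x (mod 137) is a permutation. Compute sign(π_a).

-1

Start at x=86: 86 → 7 → 85 → 34 → 41 → 126 → 23 → … (one orbit).
Cycle lengths of π_110 on ℤ/137ℤ: [136, 1]; 2 cycles in total.
137 − 2 = 135 transpositions; sign(π) = (−1)^135 = -1.
Via Zolotarev, sign(π_{110}) = (110|137) = -1.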